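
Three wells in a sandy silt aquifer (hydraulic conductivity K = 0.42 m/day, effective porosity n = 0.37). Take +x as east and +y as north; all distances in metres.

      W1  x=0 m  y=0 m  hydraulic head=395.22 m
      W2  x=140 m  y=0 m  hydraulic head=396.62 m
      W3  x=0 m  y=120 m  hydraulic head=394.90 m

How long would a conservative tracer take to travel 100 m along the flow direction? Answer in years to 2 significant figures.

∂h/∂x = (396.62 − 395.22) / (140 − 0) = +0.010000
∂h/∂y = (394.90 − 395.22) / (120 − 0) = -0.002667
|∇h| = √(0.010000² + -0.002667²) = 0.01035
Seepage velocity v = K·i/n = 0.42 × 0.01035 / 0.37 = 0.01175 m/day.
t = 100 / 0.01175 = 8511 days = 23.3 years.

23 years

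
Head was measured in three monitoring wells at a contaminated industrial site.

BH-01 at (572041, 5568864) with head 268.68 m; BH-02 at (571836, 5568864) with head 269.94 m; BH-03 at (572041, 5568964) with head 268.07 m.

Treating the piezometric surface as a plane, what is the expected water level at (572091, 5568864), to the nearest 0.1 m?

∂h/∂x = (269.94 − 268.68) / (571836 − 572041) = -0.006146
∂h/∂y = (268.07 − 268.68) / (5568964 − 5568864) = -0.006100
h(572091, 5568864) = 268.68 + (-0.006146)·(50) + (-0.006100)·(0) = 268.68 -0.307 -0.000 = 268.373 m.

268.4 m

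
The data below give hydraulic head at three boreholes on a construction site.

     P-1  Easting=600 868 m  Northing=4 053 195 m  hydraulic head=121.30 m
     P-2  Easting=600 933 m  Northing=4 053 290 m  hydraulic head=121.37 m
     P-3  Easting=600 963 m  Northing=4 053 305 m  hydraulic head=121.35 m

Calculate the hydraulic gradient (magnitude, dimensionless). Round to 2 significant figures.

0.0024

Three-point gradient (reference P-1): Δ to P-2 = (65, 95, +0.07), Δ to P-3 = (95, 110, +0.05).
∂h/∂x = -0.001573, ∂h/∂y = +0.001813 (det = -1875).
|∇h| = √(-0.001573² + 0.001813²) = 0.0024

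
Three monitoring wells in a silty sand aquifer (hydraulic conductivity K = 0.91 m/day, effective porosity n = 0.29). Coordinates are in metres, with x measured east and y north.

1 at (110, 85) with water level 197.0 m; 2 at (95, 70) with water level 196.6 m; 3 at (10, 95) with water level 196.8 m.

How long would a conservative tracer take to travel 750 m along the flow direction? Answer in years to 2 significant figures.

Differences from 1: to 2 (Δx, Δy, Δh) = (-15, -15, -0.4); to 3 = (-100, 10, -0.2).
Solve a·Δx + b·Δy = Δh: det = (-15)·10 − (-100)·(-15) = -1650.
∂h/∂x = [(-0.4)·10 − (-0.2)·(-15)] / -1650 = +0.004242
∂h/∂y = [(-15)·(-0.2) − (-100)·(-0.4)] / -1650 = +0.02242
|∇h| = √(0.004242² + 0.02242²) = 0.02282
Seepage velocity v = K·i/n = 0.91 × 0.02282 / 0.29 = 0.07161 m/day.
t = 750 / 0.07161 = 1.047e+04 days = 28.7 years.

29 years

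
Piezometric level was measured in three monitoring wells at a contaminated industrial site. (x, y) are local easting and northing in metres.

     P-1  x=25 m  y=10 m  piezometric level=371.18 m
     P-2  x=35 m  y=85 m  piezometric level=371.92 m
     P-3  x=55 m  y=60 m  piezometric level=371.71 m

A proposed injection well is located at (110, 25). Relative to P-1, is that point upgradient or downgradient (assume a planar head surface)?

upgradient

Taking P-1 as reference: P-2−P-1 = (10, 75, +0.74); P-3−P-1 = (30, 50, +0.53).
Determinant of the coordinate differences = 10·50 − 30·75 = -1750.
∂h/∂x = [(+0.74)·50 − (+0.53)·75] / -1750 = +0.001571
∂h/∂y = [10·(+0.53) − 30·(+0.74)] / -1750 = +0.009657
Head at (110, 25) = 371.18 + (+0.001571)·(85) + (+0.009657)·(15) = 371.46 m.
That is higher than the 371.18 m at P-1, so the point is upgradient.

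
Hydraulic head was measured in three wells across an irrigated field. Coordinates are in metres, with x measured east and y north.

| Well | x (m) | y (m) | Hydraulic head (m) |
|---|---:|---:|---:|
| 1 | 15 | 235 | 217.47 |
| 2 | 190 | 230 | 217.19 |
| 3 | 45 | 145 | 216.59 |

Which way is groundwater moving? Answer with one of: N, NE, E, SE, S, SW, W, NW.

S

Differences from 1: to 2 (Δx, Δy, Δh) = (175, -5, -0.28); to 3 = (30, -90, -0.88).
Solve a·Δx + b·Δy = Δh: det = 175·(-90) − 30·(-5) = -15600.
∂h/∂x = [(-0.28)·(-90) − (-0.88)·(-5)] / -15600 = -0.001333
∂h/∂y = [175·(-0.88) − 30·(-0.28)] / -15600 = +0.009333
Flow = −∇h = (+0.001333 east, -0.009333 north), which points south.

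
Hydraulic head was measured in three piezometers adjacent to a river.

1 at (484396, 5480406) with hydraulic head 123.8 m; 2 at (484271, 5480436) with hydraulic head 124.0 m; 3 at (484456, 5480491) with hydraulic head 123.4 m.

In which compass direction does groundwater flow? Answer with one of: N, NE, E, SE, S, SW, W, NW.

With h = a·x + b·y + c and 1 as origin, the differences give:
  (-125)·a + 30·b = +0.2
  60·a + 85·b = -0.4
Eliminate b (×85 and ×30, subtract): -12425·a = 29.00 → a = ∂h/∂x = -0.002334
Back-substitute: b = ∂h/∂y = -0.003058.
Flow = −∇h = (+0.002334 east, +0.003058 north), which points northeast.

NE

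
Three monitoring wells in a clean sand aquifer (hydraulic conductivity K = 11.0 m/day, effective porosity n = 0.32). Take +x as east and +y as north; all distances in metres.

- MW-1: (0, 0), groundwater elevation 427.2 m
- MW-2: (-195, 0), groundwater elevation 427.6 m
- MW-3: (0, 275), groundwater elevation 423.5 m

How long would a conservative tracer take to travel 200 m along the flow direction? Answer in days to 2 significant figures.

430 days

∂h/∂x = (427.6 − 427.2) / (-195 − 0) = -0.002051
∂h/∂y = (423.5 − 427.2) / (275 − 0) = -0.01345
|∇h| = √(-0.002051² + -0.01345²) = 0.01361
Seepage velocity v = K·i/n = 11.0 × 0.01361 / 0.32 = 0.4678 m/day.
t = 200 / 0.4678 = 427.5 days.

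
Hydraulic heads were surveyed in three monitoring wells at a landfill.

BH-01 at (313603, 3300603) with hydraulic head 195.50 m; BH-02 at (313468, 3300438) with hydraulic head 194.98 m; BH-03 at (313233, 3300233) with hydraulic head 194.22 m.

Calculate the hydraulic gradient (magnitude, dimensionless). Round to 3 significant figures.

With h = a·x + b·y + c and BH-01 as origin, the differences give:
  (-135)·a + (-165)·b = -0.52
  (-370)·a + (-370)·b = -1.28
Eliminate b (×(-370) and ×(-165), subtract): -11100·a = -18.800 → a = ∂h/∂x = +0.001694
Back-substitute: b = ∂h/∂y = +0.001766.
|∇h| = √(0.001694² + 0.001766²) = 0.002447

0.00245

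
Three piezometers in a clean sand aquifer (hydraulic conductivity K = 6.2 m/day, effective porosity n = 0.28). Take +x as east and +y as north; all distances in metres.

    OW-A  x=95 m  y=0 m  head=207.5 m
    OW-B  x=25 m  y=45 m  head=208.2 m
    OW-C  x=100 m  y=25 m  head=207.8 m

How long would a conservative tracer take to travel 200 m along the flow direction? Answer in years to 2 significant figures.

With h = a·x + b·y + c and OW-A as origin, the differences give:
  (-70)·a + 45·b = +0.7
  5·a + 25·b = +0.3
Eliminate b (×25 and ×45, subtract): -1975·a = 4.00 → a = ∂h/∂x = -0.002025
Back-substitute: b = ∂h/∂y = +0.01241.
|∇h| = √(-0.002025² + 0.01241²) = 0.01257
Seepage velocity v = K·i/n = 6.2 × 0.01257 / 0.28 = 0.2783 m/day.
t = 200 / 0.2783 = 718.6 days = 1.97 years.

2.0 years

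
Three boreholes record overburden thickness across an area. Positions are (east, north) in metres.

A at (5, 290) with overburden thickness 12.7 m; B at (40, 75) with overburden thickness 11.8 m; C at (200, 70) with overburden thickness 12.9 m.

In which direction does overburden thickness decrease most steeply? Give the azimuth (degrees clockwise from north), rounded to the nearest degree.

233°

Taking A as reference: B−A = (35, -215, -0.9); C−A = (195, -220, +0.2).
Solve a·Δx + b·Δy = Δd: det = 35·(-220) − 195·(-215) = 34225.
∂d/∂x = [(-0.9)·(-220) − (+0.2)·(-215)] / 34225 = +0.007042
∂d/∂y = [35·(+0.2) − 195·(-0.9)] / 34225 = +0.005332
Steepest decrease is along −∇f: components (-0.007042 E, -0.005332 N).
Azimuth = atan2(-0.007042, -0.005332) = 232.9° ≈ 233°.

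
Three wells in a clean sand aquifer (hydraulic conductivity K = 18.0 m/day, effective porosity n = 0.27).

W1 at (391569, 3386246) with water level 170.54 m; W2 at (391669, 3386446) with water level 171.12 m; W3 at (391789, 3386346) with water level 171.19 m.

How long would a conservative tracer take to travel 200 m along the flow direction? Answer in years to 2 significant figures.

Taking W1 as reference: W2−W1 = (100, 200, +0.58); W3−W1 = (220, 100, +0.65).
Determinant of the coordinate differences = 100·100 − 220·200 = -34000.
∂h/∂x = [(+0.58)·100 − (+0.65)·200] / -34000 = +0.002118
∂h/∂y = [100·(+0.65) − 220·(+0.58)] / -34000 = +0.001841
|∇h| = √(0.002118² + 0.001841²) = 0.002806
Seepage velocity v = K·i/n = 18.0 × 0.002806 / 0.27 = 0.1871 m/day.
t = 200 / 0.1871 = 1069 days = 2.93 years.

2.9 years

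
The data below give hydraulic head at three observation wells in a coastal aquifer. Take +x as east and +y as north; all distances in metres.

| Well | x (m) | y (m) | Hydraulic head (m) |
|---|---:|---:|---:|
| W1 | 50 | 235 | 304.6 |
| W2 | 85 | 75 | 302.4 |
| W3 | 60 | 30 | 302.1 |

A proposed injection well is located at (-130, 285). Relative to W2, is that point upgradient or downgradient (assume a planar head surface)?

upgradient

Differences from W1: to W2 (Δx, Δy, Δh) = (35, -160, -2.2); to W3 = (10, -205, -2.5).
Determinant of the coordinate differences = 35·(-205) − 10·(-160) = -5575.
∂h/∂x = [(-2.2)·(-205) − (-2.5)·(-160)] / -5575 = -0.009148
∂h/∂y = [35·(-2.5) − 10·(-2.2)] / -5575 = +0.01175
Head at (-130, 285) = 304.6 + (-0.009148)·(-180) + (+0.01175)·(50) = 306.83 m.
That is higher than the 302.4 m at W2, so the point is upgradient.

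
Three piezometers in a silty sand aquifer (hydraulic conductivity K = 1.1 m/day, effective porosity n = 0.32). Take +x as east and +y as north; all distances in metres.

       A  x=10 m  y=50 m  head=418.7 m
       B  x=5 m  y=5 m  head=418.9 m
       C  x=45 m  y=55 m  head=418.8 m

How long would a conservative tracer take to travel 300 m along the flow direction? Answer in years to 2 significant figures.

With h = a·x + b·y + c and A as origin, the differences give:
  (-5)·a + (-45)·b = +0.2
  35·a + 5·b = +0.1
Eliminate b (×5 and ×(-45), subtract): 1550·a = 5.50 → a = ∂h/∂x = +0.003548
Back-substitute: b = ∂h/∂y = -0.004839.
|∇h| = √(0.003548² + -0.004839²) = 0.006
Seepage velocity v = K·i/n = 1.1 × 0.006 / 0.32 = 0.02063 m/day.
t = 300 / 0.02063 = 1.454e+04 days = 39.8 years.

40 years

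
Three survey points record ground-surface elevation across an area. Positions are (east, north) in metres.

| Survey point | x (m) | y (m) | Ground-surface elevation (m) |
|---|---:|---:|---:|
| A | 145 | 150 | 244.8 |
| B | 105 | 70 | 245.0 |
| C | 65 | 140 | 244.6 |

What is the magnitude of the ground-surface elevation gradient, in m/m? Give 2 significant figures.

0.0050 m/m

Taking A as reference: B−A = (-40, -80, +0.2); C−A = (-80, -10, -0.2).
Determinant of the coordinate differences = (-40)·(-10) − (-80)·(-80) = -6000.
∂z/∂x = [(+0.2)·(-10) − (-0.2)·(-80)] / -6000 = +0.003000
∂z/∂y = [(-40)·(-0.2) − (-80)·(+0.2)] / -6000 = -0.004000
|∇f| = √(0.003000² + -0.004000²) = 0.005 m/m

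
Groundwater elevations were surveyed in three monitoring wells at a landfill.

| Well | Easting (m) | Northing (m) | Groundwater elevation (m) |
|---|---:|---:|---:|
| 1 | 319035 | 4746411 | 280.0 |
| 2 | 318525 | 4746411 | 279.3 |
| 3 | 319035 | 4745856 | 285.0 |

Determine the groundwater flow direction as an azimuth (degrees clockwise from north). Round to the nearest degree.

351°

∂h/∂x = (279.3 − 280.0) / (318525 − 319035) = +0.001373
∂h/∂y = (285.0 − 280.0) / (4745856 − 4746411) = -0.009009
Flow direction (−∇h) has components (-0.001373 E, +0.009009 N).
Azimuth = atan2(E, N) = atan2(-0.001373, +0.009009) = 351.3° ≈ 351°.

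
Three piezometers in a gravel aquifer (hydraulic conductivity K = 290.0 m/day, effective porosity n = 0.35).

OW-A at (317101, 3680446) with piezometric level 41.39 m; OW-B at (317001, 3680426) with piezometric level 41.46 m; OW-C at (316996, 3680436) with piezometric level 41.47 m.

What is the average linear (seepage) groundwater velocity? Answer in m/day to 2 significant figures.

0.84 m/day

Differences from OW-A: to OW-B (Δx, Δy, Δh) = (-100, -20, +0.07); to OW-C = (-105, -10, +0.08).
Determinant of the coordinate differences = (-100)·(-10) − (-105)·(-20) = -1100.
∂h/∂x = [(+0.07)·(-10) − (+0.08)·(-20)] / -1100 = -0.0008182
∂h/∂y = [(-100)·(+0.08) − (-105)·(+0.07)] / -1100 = +0.0005909
|∇h| = √(-0.0008182² + 0.0005909²) = 0.001009
Seepage velocity v = K·i/n = 290.0 × 0.001009 / 0.35 = 0.836 m/day.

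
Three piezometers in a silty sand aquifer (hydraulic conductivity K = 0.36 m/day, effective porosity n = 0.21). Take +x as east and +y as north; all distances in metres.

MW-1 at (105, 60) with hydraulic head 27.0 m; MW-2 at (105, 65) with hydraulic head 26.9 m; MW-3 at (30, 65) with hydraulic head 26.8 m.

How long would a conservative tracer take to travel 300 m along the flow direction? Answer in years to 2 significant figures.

With h = a·x + b·y + c and MW-1 as origin, the differences give:
  0·a + 5·b = -0.1
  (-75)·a + 5·b = -0.2
Eliminate b (×5 and ×5, subtract): 375·a = 0.50 → a = ∂h/∂x = +0.001333
Back-substitute: b = ∂h/∂y = -0.02000.
|∇h| = √(0.001333² + -0.02000²) = 0.02004
Seepage velocity v = K·i/n = 0.36 × 0.02004 / 0.21 = 0.03435 m/day.
t = 300 / 0.03435 = 8734 days = 23.9 years.

24 years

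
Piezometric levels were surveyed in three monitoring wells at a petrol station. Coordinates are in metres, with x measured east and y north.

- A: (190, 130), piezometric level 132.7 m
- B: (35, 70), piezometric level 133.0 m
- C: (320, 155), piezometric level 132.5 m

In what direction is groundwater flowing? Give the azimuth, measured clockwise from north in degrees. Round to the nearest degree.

Taking A as reference: B−A = (-155, -60, +0.3); C−A = (130, 25, -0.2).
Determinant of the coordinate differences = (-155)·25 − 130·(-60) = 3925.
∂h/∂x = [(+0.3)·25 − (-0.2)·(-60)] / 3925 = -0.001146
∂h/∂y = [(-155)·(-0.2) − 130·(+0.3)] / 3925 = -0.002038
Flow direction (−∇h) has components (+0.001146 E, +0.002038 N).
Azimuth = atan2(E, N) = atan2(+0.001146, +0.002038) = 29.4° ≈ 029°.

029°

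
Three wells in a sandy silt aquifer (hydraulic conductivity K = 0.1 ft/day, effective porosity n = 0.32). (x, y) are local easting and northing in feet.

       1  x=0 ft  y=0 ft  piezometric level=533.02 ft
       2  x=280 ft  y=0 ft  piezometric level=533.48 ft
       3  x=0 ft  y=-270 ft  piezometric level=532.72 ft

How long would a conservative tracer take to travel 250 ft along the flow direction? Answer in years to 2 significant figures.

∂h/∂x = (533.48 − 533.02) / (280 − 0) = +0.001643
∂h/∂y = (532.72 − 533.02) / (-270 − 0) = +0.001111
|∇h| = √(0.001643² + 0.001111²) = 0.001983
Seepage velocity v = K·i/n = 0.1 × 0.001983 / 0.32 = 0.0006197 ft/day.
t = 250 / 0.0006197 = 4.034e+05 days = 1.1e+03 years.

1100 years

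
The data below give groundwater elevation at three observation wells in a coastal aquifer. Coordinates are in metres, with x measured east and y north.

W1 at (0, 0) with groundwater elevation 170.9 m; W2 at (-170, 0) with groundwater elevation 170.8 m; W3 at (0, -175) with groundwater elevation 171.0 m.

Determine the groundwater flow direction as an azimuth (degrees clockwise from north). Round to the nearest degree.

314°

∂h/∂x = (170.8 − 170.9) / (-170 − 0) = +0.0005882
∂h/∂y = (171.0 − 170.9) / (-175 − 0) = -0.0005714
Flow direction (−∇h) has components (-0.0005882 E, +0.0005714 N).
Azimuth = atan2(E, N) = atan2(-0.0005882, +0.0005714) = 314.2° ≈ 314°.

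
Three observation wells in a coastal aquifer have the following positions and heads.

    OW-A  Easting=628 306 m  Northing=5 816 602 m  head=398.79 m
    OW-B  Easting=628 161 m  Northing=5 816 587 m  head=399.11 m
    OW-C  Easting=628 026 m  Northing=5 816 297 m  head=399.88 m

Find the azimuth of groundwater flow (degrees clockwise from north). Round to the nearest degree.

050°

Taking OW-A as reference: OW-B−OW-A = (-145, -15, +0.32); OW-C−OW-A = (-280, -305, +1.09).
Determinant of the coordinate differences = (-145)·(-305) − (-280)·(-15) = 40025.
∂h/∂x = [(+0.32)·(-305) − (+1.09)·(-15)] / 40025 = -0.002030
∂h/∂y = [(-145)·(+1.09) − (-280)·(+0.32)] / 40025 = -0.001710
Flow direction (−∇h) has components (+0.002030 E, +0.001710 N).
Azimuth = atan2(E, N) = atan2(+0.002030, +0.001710) = 49.9° ≈ 050°.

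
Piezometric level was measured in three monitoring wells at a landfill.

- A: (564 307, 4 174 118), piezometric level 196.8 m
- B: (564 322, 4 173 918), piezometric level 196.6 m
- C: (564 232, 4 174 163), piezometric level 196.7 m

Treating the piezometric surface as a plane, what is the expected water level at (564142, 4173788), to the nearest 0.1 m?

196.1 m

With h = a·x + b·y + c and A as origin, the differences give:
  15·a + (-200)·b = -0.2
  (-75)·a + 45·b = -0.1
Eliminate b (×45 and ×(-200), subtract): -14325·a = -29.00 → a = ∂h/∂x = +0.002024
Back-substitute: b = ∂h/∂y = +0.001152.
h(564142, 4173788) = 196.8 + (+0.002024)·(-165) + (+0.001152)·(-330) = 196.8 -0.334 -0.380 = 196.086 m.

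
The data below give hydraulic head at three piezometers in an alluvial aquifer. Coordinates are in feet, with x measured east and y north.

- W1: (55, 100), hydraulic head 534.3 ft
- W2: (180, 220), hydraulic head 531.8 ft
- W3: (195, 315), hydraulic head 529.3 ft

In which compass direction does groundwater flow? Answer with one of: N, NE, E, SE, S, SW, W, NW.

N

Differences from W1: to W2 (Δx, Δy, Δh) = (125, 120, -2.5); to W3 = (140, 215, -5.0).
Determinant of the coordinate differences = 125·215 − 140·120 = 10075.
∂h/∂x = [(-2.5)·215 − (-5.0)·120] / 10075 = +0.006203
∂h/∂y = [125·(-5.0) − 140·(-2.5)] / 10075 = -0.02730
Flow = −∇h = (-0.006203 east, +0.02730 north), which points north.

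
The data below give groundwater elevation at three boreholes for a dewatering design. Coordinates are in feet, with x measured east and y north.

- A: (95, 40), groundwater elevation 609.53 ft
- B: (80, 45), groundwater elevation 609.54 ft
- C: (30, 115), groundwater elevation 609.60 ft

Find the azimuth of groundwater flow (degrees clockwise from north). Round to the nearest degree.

135°

Three-point gradient (reference A): Δ to B = (-15, 5, +0.01), Δ to C = (-65, 75, +0.07).
∂h/∂x = -0.0005000, ∂h/∂y = +0.0005000 (det = -800).
Flow direction (−∇h) has components (+0.0005000 E, -0.0005000 N).
Azimuth = atan2(E, N) = atan2(+0.0005000, -0.0005000) = 135.0° ≈ 135°.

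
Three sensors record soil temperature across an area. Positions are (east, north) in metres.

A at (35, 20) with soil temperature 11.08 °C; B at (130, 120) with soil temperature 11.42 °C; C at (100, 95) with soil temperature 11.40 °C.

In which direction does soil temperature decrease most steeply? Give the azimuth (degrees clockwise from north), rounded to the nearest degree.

Differences from A: to B (Δx, Δy, Δh) = (95, 100, +0.34); to C = (65, 75, +0.32).
Solve a·Δx + b·Δy = ΔT: det = 95·75 − 65·100 = 625.
∂T/∂x = [(+0.34)·75 − (+0.32)·100] / 625 = -0.01040
∂T/∂y = [95·(+0.32) − 65·(+0.34)] / 625 = +0.01328
Steepest decrease is along −∇f: components (+0.01040 E, -0.01328 N).
Azimuth = atan2(+0.01040, -0.01328) = 141.9° ≈ 142°.

142°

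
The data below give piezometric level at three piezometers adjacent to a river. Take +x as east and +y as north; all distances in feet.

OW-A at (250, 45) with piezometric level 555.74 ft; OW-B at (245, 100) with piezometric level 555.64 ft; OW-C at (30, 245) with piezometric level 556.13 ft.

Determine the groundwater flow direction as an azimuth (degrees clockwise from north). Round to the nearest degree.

060°

Differences from OW-A: to OW-B (Δx, Δy, Δh) = (-5, 55, -0.10); to OW-C = (-220, 200, +0.39).
Determinant of the coordinate differences = (-5)·200 − (-220)·55 = 11100.
∂h/∂x = [(-0.10)·200 − (+0.39)·55] / 11100 = -0.003734
∂h/∂y = [(-5)·(+0.39) − (-220)·(-0.10)] / 11100 = -0.002158
Flow direction (−∇h) has components (+0.003734 E, +0.002158 N).
Azimuth = atan2(E, N) = atan2(+0.003734, +0.002158) = 60.0° ≈ 060°.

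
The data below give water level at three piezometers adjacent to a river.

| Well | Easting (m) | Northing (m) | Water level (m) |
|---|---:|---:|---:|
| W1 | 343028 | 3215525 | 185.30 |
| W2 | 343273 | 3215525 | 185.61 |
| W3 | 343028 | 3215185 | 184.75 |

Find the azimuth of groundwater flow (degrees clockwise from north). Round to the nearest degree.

∂h/∂x = (185.61 − 185.30) / (343273 − 343028) = +0.001265
∂h/∂y = (184.75 − 185.30) / (3215185 − 3215525) = +0.001618
Flow direction (−∇h) has components (-0.001265 E, -0.001618 N).
Azimuth = atan2(E, N) = atan2(-0.001265, -0.001618) = 218.0° ≈ 218°.

218°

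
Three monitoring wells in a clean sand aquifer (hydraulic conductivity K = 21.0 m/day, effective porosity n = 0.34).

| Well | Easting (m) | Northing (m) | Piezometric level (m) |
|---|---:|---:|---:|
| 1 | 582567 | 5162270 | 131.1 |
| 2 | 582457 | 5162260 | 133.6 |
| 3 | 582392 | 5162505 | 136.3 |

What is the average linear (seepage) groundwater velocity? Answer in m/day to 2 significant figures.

1.5 m/day

With h = a·x + b·y + c and 1 as origin, the differences give:
  (-110)·a + (-10)·b = +2.5
  (-175)·a + 235·b = +5.2
Eliminate b (×235 and ×(-10), subtract): -27600·a = 639.50 → a = ∂h/∂x = -0.02317
Back-substitute: b = ∂h/∂y = +0.004873.
|∇h| = √(-0.02317² + 0.004873²) = 0.02368
Seepage velocity v = K·i/n = 21.0 × 0.02368 / 0.34 = 1.463 m/day.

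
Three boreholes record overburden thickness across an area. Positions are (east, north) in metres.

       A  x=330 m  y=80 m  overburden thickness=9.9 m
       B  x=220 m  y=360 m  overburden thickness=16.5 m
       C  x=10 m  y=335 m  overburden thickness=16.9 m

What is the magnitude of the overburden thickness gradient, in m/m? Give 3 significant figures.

0.0223 m/m

Taking A as reference: B−A = (-110, 280, +6.6); C−A = (-320, 255, +7.0).
Determinant of the coordinate differences = (-110)·255 − (-320)·280 = 61550.
∂d/∂x = [(+6.6)·255 − (+7.0)·280] / 61550 = -0.004500
∂d/∂y = [(-110)·(+7.0) − (-320)·(+6.6)] / 61550 = +0.02180
|∇f| = √(-0.004500² + 0.02180²) = 0.02226 m/m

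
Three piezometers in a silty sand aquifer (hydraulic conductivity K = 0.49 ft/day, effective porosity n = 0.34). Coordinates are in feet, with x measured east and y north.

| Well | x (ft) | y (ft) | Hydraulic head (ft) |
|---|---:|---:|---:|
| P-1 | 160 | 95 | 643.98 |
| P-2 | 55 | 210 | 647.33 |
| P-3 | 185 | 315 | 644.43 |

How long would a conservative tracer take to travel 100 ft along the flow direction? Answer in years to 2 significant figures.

7.1 years

With h = a·x + b·y + c and P-1 as origin, the differences give:
  (-105)·a + 115·b = +3.35
  25·a + 220·b = +0.45
Eliminate b (×220 and ×115, subtract): -25975·a = 685.250 → a = ∂h/∂x = -0.02638
Back-substitute: b = ∂h/∂y = +0.005043.
|∇h| = √(-0.02638² + 0.005043²) = 0.02686
Seepage velocity v = K·i/n = 0.49 × 0.02686 / 0.34 = 0.03871 ft/day.
t = 100 / 0.03871 = 2583 days = 7.07 years.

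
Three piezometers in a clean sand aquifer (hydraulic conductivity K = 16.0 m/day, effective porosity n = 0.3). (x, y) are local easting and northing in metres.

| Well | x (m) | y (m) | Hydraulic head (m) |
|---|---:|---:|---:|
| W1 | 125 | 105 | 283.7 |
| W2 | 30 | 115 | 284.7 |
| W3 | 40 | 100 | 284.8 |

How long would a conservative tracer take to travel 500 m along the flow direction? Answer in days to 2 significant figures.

Three-point gradient (reference W1): Δ to W2 = (-95, 10, +1.0), Δ to W3 = (-85, -5, +1.1).
∂h/∂x = -0.01208, ∂h/∂y = -0.01472 (det = 1325).
|∇h| = √(-0.01208² + -0.01472²) = 0.01904
Seepage velocity v = K·i/n = 16.0 × 0.01904 / 0.3 = 1.015 m/day.
t = 500 / 1.015 = 492.6 days.

490 days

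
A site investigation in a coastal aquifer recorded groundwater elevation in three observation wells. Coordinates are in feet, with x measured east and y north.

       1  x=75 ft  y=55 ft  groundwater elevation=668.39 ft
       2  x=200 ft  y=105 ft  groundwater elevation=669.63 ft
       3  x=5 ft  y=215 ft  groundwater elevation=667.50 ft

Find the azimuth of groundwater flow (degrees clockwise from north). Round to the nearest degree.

With h = a·x + b·y + c and 1 as origin, the differences give:
  125·a + 50·b = +1.24
  (-70)·a + 160·b = -0.89
Eliminate b (×160 and ×50, subtract): 23500·a = 242.900 → a = ∂h/∂x = +0.01034
Back-substitute: b = ∂h/∂y = -0.001040.
Flow direction (−∇h) has components (-0.01034 E, +0.001040 N).
Azimuth = atan2(E, N) = atan2(-0.01034, +0.001040) = 275.7° ≈ 276°.

276°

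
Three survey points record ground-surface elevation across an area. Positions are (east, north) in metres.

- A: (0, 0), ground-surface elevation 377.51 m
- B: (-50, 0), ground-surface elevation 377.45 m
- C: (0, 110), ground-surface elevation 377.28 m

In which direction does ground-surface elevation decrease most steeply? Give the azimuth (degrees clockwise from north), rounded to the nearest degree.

330°

∂z/∂x = (377.45 − 377.51) / (-50 − 0) = +0.001200
∂z/∂y = (377.28 − 377.51) / (110 − 0) = -0.002091
Steepest decrease is along −∇f: components (-0.001200 E, +0.002091 N).
Azimuth = atan2(-0.001200, +0.002091) = 330.1° ≈ 330°.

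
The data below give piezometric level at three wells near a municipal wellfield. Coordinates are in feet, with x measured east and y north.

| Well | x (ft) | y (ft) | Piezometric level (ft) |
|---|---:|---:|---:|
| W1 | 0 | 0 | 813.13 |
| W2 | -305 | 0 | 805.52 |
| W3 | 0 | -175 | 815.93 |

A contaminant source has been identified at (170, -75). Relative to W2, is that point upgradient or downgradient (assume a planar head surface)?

∂h/∂x = (805.52 − 813.13) / (-305 − 0) = +0.02495
∂h/∂y = (815.93 − 813.13) / (-175 − 0) = -0.01600
Head at (170, -75) = 813.13 + (+0.02495)·(170) + (-0.01600)·(-75) = 818.57 ft.
That is higher than the 805.52 ft at W2, so the point is upgradient.

upgradient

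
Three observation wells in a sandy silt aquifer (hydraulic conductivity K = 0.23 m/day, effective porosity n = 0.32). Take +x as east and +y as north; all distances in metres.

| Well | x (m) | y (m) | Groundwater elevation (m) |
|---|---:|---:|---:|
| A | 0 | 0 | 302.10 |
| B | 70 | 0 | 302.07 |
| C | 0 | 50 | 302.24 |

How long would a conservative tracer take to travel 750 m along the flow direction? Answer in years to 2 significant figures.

1000 years

∂h/∂x = (302.07 − 302.10) / (70 − 0) = -0.0004286
∂h/∂y = (302.24 − 302.10) / (50 − 0) = +0.002800
|∇h| = √(-0.0004286² + 0.002800²) = 0.002833
Seepage velocity v = K·i/n = 0.23 × 0.002833 / 0.32 = 0.002036 m/day.
t = 750 / 0.002036 = 3.684e+05 days = 1.01e+03 years.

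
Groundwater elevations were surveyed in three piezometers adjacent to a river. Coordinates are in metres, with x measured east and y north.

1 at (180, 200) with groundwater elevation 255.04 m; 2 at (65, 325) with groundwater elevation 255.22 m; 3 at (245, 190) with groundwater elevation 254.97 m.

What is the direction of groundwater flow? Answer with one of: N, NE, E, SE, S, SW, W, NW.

SE

Differences from 1: to 2 (Δx, Δy, Δh) = (-115, 125, +0.18); to 3 = (65, -10, -0.07).
Determinant of the coordinate differences = (-115)·(-10) − 65·125 = -6975.
∂h/∂x = [(+0.18)·(-10) − (-0.07)·125] / -6975 = -0.0009964
∂h/∂y = [(-115)·(-0.07) − 65·(+0.18)] / -6975 = +0.0005233
Flow = −∇h = (+0.0009964 east, -0.0005233 north), which points southeast.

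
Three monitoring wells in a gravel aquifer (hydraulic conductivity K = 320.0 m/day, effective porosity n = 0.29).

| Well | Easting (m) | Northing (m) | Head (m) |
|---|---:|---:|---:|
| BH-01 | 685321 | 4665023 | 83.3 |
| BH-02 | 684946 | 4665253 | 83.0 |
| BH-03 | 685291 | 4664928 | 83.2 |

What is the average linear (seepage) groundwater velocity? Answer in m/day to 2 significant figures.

With h = a·x + b·y + c and BH-01 as origin, the differences give:
  (-375)·a + 230·b = -0.3
  (-30)·a + (-95)·b = -0.1
Eliminate b (×(-95) and ×230, subtract): 42525·a = 51.50 → a = ∂h/∂x = +0.001211
Back-substitute: b = ∂h/∂y = +0.0006702.
|∇h| = √(0.001211² + 0.0006702²) = 0.001384
Seepage velocity v = K·i/n = 320.0 × 0.001384 / 0.29 = 1.527 m/day.

1.5 m/day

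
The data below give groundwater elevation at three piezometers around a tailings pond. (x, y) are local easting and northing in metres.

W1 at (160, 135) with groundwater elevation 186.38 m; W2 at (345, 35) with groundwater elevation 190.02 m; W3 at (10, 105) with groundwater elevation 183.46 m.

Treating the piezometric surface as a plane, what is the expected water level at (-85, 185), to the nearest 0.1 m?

181.6 m

Taking W1 as reference: W2−W1 = (185, -100, +3.64); W3−W1 = (-150, -30, -2.92).
Solve a·Δx + b·Δy = Δh: det = 185·(-30) − (-150)·(-100) = -20550.
∂h/∂x = [(+3.64)·(-30) − (-2.92)·(-100)] / -20550 = +0.01952
∂h/∂y = [185·(-2.92) − (-150)·(+3.64)] / -20550 = -0.0002822
h(-85, 185) = 186.38 + (+0.01952)·(-245) + (-0.0002822)·(50) = 186.38 -4.783 -0.014 = 181.583 m.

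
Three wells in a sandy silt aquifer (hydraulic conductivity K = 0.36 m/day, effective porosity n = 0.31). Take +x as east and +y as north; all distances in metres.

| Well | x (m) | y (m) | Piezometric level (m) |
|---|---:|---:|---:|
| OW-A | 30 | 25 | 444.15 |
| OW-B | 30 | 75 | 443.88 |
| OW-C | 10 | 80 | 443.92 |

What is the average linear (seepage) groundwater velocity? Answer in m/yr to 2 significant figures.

With h = a·x + b·y + c and OW-A as origin, the differences give:
  0·a + 50·b = -0.27
  (-20)·a + 55·b = -0.23
Eliminate b (×55 and ×50, subtract): 1000·a = -3.350 → a = ∂h/∂x = -0.003350
Back-substitute: b = ∂h/∂y = -0.005400.
|∇h| = √(-0.003350² + -0.005400²) = 0.006355
Seepage velocity v = K·i/n = 0.36 × 0.006355 / 0.31 = 0.00738 m/day = 2.696 m/yr.

2.7 m/yr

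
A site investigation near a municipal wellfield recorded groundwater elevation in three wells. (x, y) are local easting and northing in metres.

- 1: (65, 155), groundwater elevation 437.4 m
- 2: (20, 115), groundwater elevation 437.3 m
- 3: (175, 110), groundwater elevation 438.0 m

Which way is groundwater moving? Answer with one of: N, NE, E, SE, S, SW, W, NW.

NW

Differences from 1: to 2 (Δx, Δy, Δh) = (-45, -40, -0.1); to 3 = (110, -45, +0.6).
Solve a·Δx + b·Δy = Δh: det = (-45)·(-45) − 110·(-40) = 6425.
∂h/∂x = [(-0.1)·(-45) − (+0.6)·(-40)] / 6425 = +0.004436
∂h/∂y = [(-45)·(+0.6) − 110·(-0.1)] / 6425 = -0.002490
Flow = −∇h = (-0.004436 east, +0.002490 north), which points northwest.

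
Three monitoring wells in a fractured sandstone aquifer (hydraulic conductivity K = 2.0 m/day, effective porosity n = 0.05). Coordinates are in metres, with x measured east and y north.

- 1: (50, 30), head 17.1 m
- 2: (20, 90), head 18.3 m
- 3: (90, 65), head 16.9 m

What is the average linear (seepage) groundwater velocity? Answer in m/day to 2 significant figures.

Differences from 1: to 2 (Δx, Δy, Δh) = (-30, 60, +1.2); to 3 = (40, 35, -0.2).
Determinant of the coordinate differences = (-30)·35 − 40·60 = -3450.
∂h/∂x = [(+1.2)·35 − (-0.2)·60] / -3450 = -0.01565
∂h/∂y = [(-30)·(-0.2) − 40·(+1.2)] / -3450 = +0.01217
|∇h| = √(-0.01565² + 0.01217²) = 0.01983
Seepage velocity v = K·i/n = 2.0 × 0.01983 / 0.05 = 0.7932 m/day.

0.79 m/day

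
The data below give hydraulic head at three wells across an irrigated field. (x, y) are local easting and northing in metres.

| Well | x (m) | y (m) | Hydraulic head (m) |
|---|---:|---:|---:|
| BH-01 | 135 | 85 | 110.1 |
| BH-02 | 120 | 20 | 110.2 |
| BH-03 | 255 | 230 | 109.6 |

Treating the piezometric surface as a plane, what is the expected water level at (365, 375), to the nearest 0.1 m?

With h = a·x + b·y + c and BH-01 as origin, the differences give:
  (-15)·a + (-65)·b = +0.1
  120·a + 145·b = -0.5
Eliminate b (×145 and ×(-65), subtract): 5625·a = -18.00 → a = ∂h/∂x = -0.003200
Back-substitute: b = ∂h/∂y = -0.0008000.
h(365, 375) = 110.1 + (-0.003200)·(230) + (-0.0008000)·(290) = 110.1 -0.736 -0.232 = 109.132 m.

109.1 m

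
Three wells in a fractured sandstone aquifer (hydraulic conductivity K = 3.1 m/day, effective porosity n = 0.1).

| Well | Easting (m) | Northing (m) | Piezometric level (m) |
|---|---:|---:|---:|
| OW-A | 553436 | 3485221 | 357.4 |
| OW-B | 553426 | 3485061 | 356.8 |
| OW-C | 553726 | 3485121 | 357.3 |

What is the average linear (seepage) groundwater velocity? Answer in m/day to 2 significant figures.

With h = a·x + b·y + c and OW-A as origin, the differences give:
  (-10)·a + (-160)·b = -0.6
  290·a + (-100)·b = -0.1
Eliminate b (×(-100) and ×(-160), subtract): 47400·a = 44.00 → a = ∂h/∂x = +0.0009283
Back-substitute: b = ∂h/∂y = +0.003692.
|∇h| = √(0.0009283² + 0.003692²) = 0.003807
Seepage velocity v = K·i/n = 3.1 × 0.003807 / 0.1 = 0.118 m/day.

0.12 m/day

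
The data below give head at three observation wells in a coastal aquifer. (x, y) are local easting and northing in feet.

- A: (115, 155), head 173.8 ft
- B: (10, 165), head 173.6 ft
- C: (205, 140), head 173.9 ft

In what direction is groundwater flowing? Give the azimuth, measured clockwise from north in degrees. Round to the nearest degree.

With h = a·x + b·y + c and A as origin, the differences give:
  (-105)·a + 10·b = -0.2
  90·a + (-15)·b = +0.1
Eliminate b (×(-15) and ×10, subtract): 675·a = 2.00 → a = ∂h/∂x = +0.002963
Back-substitute: b = ∂h/∂y = +0.01111.
Flow direction (−∇h) has components (-0.002963 E, -0.01111 N).
Azimuth = atan2(E, N) = atan2(-0.002963, -0.01111) = 194.9° ≈ 195°.

195°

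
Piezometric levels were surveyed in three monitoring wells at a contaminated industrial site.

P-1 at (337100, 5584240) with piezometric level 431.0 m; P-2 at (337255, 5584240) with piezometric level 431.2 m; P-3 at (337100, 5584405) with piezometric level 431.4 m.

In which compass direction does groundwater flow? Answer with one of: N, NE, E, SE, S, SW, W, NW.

SW

∂h/∂x = (431.2 − 431.0) / (337255 − 337100) = +0.001290
∂h/∂y = (431.4 − 431.0) / (5584405 − 5584240) = +0.002424
Flow = −∇h = (-0.001290 east, -0.002424 north), which points southwest.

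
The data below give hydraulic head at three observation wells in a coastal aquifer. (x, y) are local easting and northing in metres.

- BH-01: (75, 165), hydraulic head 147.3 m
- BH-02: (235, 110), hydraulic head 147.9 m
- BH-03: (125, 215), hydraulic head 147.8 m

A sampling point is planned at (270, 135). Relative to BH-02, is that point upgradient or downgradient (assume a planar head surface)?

Taking BH-01 as reference: BH-02−BH-01 = (160, -55, +0.6); BH-03−BH-01 = (50, 50, +0.5).
Solve a·Δx + b·Δy = Δh: det = 160·50 − 50·(-55) = 10750.
∂h/∂x = [(+0.6)·50 − (+0.5)·(-55)] / 10750 = +0.005349
∂h/∂y = [160·(+0.5) − 50·(+0.6)] / 10750 = +0.004651
Head at (270, 135) = 147.3 + (+0.005349)·(195) + (+0.004651)·(-30) = 148.20 m.
That is higher than the 147.9 m at BH-02, so the point is upgradient.

upgradient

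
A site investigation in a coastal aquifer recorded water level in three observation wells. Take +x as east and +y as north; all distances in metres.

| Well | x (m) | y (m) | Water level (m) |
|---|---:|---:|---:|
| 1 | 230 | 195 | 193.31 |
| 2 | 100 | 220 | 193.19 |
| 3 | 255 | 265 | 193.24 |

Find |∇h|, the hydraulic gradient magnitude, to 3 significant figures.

0.00142

With h = a·x + b·y + c and 1 as origin, the differences give:
  (-130)·a + 25·b = -0.12
  25·a + 70·b = -0.07
Eliminate b (×70 and ×25, subtract): -9725·a = -6.650 → a = ∂h/∂x = +0.0006838
Back-substitute: b = ∂h/∂y = -0.001244.
|∇h| = √(0.0006838² + -0.001244²) = 0.00142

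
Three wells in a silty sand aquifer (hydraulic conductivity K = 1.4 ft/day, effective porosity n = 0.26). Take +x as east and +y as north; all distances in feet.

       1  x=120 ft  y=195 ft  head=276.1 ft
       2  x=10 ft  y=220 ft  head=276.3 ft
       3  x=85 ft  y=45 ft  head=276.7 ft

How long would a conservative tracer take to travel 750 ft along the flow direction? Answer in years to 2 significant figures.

With h = a·x + b·y + c and 1 as origin, the differences give:
  (-110)·a + 25·b = +0.2
  (-35)·a + (-150)·b = +0.6
Eliminate b (×(-150) and ×25, subtract): 17375·a = -45.00 → a = ∂h/∂x = -0.002590
Back-substitute: b = ∂h/∂y = -0.003396.
|∇h| = √(-0.002590² + -0.003396²) = 0.004271
Seepage velocity v = K·i/n = 1.4 × 0.004271 / 0.26 = 0.023 ft/day.
t = 750 / 0.023 = 3.261e+04 days = 89.3 years.

89 years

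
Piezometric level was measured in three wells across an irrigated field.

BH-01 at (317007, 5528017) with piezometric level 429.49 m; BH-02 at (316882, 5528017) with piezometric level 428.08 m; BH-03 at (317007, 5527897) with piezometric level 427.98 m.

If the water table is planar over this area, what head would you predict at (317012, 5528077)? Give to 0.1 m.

430.3 m

∂h/∂x = (428.08 − 429.49) / (316882 − 317007) = +0.01128
∂h/∂y = (427.98 − 429.49) / (5527897 − 5528017) = +0.01258
h(317012, 5528077) = 429.49 + (+0.01128)·(5) + (+0.01258)·(60) = 429.49 +0.056 +0.755 = 430.301 m.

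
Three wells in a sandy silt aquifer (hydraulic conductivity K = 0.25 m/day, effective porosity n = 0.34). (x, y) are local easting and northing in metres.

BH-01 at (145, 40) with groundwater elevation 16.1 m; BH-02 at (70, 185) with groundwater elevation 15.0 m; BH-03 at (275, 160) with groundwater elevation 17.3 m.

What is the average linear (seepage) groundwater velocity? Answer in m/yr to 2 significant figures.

3.0 m/yr

Taking BH-01 as reference: BH-02−BH-01 = (-75, 145, -1.1); BH-03−BH-01 = (130, 120, +1.2).
Solve a·Δx + b·Δy = Δh: det = (-75)·120 − 130·145 = -27850.
∂h/∂x = [(-1.1)·120 − (+1.2)·145] / -27850 = +0.01099
∂h/∂y = [(-75)·(+1.2) − 130·(-1.1)] / -27850 = -0.001903
|∇h| = √(0.01099² + -0.001903²) = 0.01115
Seepage velocity v = K·i/n = 0.25 × 0.01115 / 0.34 = 0.008199 m/day = 2.995 m/yr.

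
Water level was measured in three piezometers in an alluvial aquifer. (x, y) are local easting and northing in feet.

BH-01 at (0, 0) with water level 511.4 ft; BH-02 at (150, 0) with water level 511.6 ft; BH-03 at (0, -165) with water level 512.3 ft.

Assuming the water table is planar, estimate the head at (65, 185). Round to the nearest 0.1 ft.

510.5 ft

∂h/∂x = (511.6 − 511.4) / (150 − 0) = +0.001333
∂h/∂y = (512.3 − 511.4) / (-165 − 0) = -0.005455
h(65, 185) = 511.4 + (+0.001333)·(65) + (-0.005455)·(185) = 511.4 +0.087 -1.009 = 510.478 ft.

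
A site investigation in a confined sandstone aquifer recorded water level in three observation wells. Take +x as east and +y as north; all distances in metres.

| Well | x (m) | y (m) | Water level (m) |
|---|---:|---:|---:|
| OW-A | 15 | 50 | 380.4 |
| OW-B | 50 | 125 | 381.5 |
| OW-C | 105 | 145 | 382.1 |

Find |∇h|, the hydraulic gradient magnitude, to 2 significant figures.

0.013

With h = a·x + b·y + c and OW-A as origin, the differences give:
  35·a + 75·b = +1.1
  90·a + 95·b = +1.7
Eliminate b (×95 and ×75, subtract): -3425·a = -23.00 → a = ∂h/∂x = +0.006715
Back-substitute: b = ∂h/∂y = +0.01153.
|∇h| = √(0.006715² + 0.01153²) = 0.01334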